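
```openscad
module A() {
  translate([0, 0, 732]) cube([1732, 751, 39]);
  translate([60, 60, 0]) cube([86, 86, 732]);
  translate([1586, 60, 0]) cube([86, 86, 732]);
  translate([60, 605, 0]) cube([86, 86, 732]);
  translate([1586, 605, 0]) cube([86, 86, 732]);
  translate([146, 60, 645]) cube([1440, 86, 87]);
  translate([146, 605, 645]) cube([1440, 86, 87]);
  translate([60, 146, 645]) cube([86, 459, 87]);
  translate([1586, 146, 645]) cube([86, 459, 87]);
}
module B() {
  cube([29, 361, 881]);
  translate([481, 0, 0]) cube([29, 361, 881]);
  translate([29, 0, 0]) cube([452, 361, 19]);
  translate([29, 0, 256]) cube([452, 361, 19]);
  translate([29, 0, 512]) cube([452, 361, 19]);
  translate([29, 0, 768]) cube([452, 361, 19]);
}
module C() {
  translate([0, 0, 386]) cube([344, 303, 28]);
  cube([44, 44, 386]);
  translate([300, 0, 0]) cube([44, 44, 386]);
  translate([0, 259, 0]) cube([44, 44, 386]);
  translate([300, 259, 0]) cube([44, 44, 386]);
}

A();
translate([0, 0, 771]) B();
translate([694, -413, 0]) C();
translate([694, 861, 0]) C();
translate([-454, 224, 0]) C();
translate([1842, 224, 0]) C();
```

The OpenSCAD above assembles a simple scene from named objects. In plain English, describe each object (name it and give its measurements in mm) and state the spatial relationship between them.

A is a rectangular dining table. The top is 1732×751×39 mm with its upper surface at z = 771 mm. It stands on four 86×86 mm square legs, each inset 60 mm from the nearest pair of top edges, running from the floor to the underside of the top. Four apron rails, 86 mm thick and 87 mm tall, run between adjacent legs with their top edges flush with the underside of the top and their outer faces flush with the legs' outer faces.

B is an open bookshelf. Two side panels, each 29 mm thick, 361 mm deep and 881 mm tall, stand 510 mm apart (outside-to-outside). Between them sit 4 shelves, each 19 mm thick and 361 mm deep, spanning the full gap between the sides. The bottom shelf rests on the floor (its underside at z = 0) and the clear gap between one shelf's top and the next shelf's underside is 237 mm.

C is a four-legged stool. The seat is 344×303 mm, 28 mm thick, top at z = 414 mm. It stands on four square legs, each 44×44 mm in cross-section, from z = 0 to the seat underside, each flush with a corner of the seat.

The bookshelf is on top of the table. Four stools sit around the table at the −y, +y, −x, +x sides.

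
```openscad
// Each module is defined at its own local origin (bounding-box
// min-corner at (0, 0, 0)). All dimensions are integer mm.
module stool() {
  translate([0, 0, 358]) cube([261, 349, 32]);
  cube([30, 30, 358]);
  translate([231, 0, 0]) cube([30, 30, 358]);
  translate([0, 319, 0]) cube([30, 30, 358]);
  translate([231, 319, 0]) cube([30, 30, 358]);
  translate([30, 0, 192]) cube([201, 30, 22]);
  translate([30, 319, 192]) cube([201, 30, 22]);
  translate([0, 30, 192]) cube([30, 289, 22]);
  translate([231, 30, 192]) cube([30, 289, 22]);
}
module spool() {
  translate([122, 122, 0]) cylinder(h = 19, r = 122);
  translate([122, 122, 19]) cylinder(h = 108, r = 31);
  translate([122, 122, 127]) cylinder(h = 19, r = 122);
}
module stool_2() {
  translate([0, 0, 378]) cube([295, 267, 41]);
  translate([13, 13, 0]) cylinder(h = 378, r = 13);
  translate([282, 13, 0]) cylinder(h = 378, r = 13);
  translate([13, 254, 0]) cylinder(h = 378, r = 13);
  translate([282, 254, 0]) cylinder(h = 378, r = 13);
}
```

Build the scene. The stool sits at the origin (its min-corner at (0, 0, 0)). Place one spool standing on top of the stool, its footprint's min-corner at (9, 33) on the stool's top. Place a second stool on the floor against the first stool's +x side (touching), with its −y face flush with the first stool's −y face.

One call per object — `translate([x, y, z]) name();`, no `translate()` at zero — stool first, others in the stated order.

stool();
translate([9, 33, 390]) spool();
translate([261, 0, 0]) stool_2();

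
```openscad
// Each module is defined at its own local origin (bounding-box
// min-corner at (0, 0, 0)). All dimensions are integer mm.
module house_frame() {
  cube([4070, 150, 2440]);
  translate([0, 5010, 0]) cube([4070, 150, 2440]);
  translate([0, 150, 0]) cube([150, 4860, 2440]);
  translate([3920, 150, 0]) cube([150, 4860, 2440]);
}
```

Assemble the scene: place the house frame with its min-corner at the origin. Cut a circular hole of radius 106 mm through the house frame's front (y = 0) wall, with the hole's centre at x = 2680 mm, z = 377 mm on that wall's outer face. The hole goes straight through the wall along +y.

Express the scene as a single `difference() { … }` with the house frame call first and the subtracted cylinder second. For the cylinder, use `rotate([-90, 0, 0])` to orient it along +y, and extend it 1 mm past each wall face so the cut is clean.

difference() {
  house_frame();
  translate([2680, -1, 377]) rotate([-90, 0, 0]) cylinder(h = 152, r = 106);
}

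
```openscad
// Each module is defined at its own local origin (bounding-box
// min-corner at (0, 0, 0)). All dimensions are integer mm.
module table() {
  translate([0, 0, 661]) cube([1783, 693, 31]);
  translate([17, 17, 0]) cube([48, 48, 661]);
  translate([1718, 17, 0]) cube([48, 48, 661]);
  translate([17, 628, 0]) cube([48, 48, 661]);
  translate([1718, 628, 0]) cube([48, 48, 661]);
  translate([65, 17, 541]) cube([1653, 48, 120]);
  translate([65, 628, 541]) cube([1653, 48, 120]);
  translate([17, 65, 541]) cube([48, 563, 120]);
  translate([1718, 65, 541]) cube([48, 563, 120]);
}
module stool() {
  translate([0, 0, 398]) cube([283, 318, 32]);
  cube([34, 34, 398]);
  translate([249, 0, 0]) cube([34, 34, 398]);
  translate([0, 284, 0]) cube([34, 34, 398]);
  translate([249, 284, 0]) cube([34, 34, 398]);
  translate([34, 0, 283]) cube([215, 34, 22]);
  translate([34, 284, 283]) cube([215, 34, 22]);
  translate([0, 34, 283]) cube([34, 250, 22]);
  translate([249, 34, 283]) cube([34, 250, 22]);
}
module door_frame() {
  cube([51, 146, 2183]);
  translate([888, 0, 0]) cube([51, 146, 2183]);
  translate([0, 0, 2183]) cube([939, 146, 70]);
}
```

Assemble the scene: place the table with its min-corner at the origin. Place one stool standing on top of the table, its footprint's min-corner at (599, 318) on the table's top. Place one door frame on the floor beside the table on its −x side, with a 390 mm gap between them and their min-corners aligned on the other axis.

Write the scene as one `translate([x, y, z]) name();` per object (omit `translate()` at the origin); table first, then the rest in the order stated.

table();
translate([599, 318, 692]) stool();
translate([-1329, 0, 0]) door_frame();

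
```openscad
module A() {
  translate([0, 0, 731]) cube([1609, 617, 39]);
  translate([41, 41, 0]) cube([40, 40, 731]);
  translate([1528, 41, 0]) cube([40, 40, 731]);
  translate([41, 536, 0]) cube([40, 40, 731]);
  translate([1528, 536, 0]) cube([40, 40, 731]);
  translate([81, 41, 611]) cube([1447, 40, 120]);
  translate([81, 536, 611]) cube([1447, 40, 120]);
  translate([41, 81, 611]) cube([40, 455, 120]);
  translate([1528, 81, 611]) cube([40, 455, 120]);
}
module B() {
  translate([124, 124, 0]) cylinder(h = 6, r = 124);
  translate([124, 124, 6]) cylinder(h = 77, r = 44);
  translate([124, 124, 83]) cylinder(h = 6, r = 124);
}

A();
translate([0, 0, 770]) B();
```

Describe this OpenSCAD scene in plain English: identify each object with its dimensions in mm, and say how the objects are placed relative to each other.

A is a rectangular dining table. The top is 1609×617×39 mm with its upper surface at z = 770 mm. It stands on four 40×40 mm square legs, each inset 41 mm from the nearest pair of top edges, running from the floor to the underside of the top. Four apron rails, 40 mm thick and 120 mm tall, run between adjacent legs with their top edges flush with the underside of the top and their outer faces flush with the legs' outer faces.

B is a spool: two coaxial disc flanges of radius 124 mm and thickness 6 mm, joined by a core cylinder of radius 44 mm and height 77 mm. The lower flange rests on z = 0 and the three cylinders share a vertical axis.

The spool is on top of the table.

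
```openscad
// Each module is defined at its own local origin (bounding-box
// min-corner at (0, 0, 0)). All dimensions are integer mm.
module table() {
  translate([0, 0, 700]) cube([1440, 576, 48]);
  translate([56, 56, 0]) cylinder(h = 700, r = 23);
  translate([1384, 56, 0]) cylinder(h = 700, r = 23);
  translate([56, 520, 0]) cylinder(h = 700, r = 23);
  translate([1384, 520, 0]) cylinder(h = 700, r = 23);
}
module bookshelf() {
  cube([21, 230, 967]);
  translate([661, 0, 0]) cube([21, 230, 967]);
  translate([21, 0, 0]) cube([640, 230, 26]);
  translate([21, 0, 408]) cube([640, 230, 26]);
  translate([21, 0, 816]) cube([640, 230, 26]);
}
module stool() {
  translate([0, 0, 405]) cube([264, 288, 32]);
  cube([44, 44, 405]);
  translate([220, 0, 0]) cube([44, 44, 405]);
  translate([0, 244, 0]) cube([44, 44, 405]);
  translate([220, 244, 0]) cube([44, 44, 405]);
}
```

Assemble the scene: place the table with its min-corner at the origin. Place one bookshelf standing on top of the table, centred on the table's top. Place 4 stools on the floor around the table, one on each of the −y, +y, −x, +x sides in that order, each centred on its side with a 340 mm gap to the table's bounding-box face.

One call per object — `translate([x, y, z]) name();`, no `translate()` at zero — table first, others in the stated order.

table();
translate([379, 173, 748]) bookshelf();
translate([588, -628, 0]) stool();
translate([588, 916, 0]) stool();
translate([-604, 144, 0]) stool();
translate([1780, 144, 0]) stool();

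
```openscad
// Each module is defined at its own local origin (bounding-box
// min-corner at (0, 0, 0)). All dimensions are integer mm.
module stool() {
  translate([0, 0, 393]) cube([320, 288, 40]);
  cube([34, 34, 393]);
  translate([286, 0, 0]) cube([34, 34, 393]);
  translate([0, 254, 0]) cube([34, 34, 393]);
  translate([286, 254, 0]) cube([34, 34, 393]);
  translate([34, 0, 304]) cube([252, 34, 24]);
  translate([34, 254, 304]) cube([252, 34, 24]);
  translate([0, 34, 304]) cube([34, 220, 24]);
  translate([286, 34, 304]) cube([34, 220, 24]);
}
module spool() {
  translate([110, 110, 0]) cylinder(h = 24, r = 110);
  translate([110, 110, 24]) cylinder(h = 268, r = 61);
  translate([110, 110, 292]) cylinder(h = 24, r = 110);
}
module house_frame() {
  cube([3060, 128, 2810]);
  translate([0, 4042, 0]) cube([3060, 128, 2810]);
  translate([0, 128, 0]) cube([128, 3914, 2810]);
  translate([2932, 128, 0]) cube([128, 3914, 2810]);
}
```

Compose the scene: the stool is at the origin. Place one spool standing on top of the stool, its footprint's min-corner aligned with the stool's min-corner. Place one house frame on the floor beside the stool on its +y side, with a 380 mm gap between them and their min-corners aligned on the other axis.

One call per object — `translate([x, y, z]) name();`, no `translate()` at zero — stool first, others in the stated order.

stool();
translate([0, 0, 433]) spool();
translate([0, 668, 0]) house_frame();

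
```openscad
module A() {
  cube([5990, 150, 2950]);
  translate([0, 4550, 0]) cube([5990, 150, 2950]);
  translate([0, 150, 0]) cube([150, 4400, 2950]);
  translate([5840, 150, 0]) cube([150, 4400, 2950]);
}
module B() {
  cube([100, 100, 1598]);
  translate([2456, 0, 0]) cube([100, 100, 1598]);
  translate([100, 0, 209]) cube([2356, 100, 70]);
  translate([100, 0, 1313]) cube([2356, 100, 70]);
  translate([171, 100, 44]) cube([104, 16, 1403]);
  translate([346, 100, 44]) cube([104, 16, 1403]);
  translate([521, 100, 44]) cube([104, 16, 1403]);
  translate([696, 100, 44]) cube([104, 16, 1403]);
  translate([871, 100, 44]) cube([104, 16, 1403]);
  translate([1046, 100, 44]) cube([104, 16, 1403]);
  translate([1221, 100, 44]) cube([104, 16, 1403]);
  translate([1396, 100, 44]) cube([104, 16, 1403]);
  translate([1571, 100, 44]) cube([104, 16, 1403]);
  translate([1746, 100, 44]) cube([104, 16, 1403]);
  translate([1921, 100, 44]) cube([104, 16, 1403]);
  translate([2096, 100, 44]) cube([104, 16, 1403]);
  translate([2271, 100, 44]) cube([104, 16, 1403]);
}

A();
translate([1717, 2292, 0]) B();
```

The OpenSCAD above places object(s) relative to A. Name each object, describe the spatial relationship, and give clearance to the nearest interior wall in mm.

A is a house frame. B is a fence section. The fence section sits inside the house frame, centred. The clearance to the nearest interior wall is 1567 mm.

Clearances: x = 1567, y = 2142; minimum 1567 mm.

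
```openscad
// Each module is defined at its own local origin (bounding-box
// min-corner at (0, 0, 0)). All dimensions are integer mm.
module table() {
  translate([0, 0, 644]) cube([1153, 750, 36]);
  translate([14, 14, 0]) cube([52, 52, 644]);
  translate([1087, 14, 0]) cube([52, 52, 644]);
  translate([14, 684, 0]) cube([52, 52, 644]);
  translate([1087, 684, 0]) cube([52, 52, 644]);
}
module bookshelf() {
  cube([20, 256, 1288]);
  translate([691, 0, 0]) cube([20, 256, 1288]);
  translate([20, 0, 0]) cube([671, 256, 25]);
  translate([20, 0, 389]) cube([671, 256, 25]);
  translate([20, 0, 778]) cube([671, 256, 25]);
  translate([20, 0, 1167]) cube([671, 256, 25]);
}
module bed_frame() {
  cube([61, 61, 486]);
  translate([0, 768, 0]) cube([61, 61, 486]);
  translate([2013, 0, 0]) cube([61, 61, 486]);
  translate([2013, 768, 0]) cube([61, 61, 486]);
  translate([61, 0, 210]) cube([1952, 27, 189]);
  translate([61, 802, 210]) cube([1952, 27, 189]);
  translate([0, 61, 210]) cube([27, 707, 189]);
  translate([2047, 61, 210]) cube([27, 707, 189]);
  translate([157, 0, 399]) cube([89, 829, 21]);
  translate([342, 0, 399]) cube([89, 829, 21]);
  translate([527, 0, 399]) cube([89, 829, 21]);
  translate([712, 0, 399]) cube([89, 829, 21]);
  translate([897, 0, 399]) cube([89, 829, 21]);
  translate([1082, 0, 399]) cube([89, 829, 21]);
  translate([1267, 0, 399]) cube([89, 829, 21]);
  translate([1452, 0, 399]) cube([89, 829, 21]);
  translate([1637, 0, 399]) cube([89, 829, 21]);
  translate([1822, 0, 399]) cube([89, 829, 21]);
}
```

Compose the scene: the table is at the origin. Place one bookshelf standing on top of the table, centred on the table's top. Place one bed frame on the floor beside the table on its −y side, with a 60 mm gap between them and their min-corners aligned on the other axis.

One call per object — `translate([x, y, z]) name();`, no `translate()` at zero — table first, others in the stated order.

table();
translate([221, 247, 680]) bookshelf();
translate([0, -889, 0]) bed_frame();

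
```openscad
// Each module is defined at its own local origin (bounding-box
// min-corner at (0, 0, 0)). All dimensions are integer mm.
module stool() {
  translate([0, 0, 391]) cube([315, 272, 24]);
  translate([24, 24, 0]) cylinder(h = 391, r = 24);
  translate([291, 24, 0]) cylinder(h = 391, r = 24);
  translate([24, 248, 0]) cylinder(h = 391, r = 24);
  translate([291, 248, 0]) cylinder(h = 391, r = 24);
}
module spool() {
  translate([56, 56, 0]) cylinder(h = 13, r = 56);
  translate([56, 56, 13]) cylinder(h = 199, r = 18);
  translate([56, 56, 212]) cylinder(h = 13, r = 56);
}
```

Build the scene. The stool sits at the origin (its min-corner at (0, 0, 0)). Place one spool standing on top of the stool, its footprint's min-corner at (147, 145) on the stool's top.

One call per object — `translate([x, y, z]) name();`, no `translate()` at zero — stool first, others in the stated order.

stool();
translate([147, 145, 415]) spool();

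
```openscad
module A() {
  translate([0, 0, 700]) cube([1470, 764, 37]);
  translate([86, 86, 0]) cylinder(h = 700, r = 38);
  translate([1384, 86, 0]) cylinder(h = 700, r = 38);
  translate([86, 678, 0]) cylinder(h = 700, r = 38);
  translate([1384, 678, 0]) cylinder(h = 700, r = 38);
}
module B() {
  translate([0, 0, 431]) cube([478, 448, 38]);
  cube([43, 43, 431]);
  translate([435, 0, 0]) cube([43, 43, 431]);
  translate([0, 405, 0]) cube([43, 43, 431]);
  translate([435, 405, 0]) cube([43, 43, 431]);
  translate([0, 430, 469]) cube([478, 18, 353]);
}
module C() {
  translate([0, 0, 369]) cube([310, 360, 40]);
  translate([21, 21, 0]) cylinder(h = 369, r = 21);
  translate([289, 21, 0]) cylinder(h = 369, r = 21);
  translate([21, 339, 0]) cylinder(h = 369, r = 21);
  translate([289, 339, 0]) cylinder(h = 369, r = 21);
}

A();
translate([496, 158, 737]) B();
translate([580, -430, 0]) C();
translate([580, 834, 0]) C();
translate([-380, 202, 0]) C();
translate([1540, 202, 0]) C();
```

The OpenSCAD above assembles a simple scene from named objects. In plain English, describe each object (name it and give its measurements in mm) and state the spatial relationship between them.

A is a table with a 1470×764 mm rectangular top, 37 mm thick, top surface at z = 737 mm, supported by four round legs of 76 mm diameter, each leg's bounding box inset 48 mm from the nearest pair of top edges, running from the floor.

B is a chair: 478×448 mm seat, 38 mm thick, top at z = 469 mm, on four 43 mm square corner legs flush with the seat edges. A 18 mm thick backrest slab spans the full seat width, extending 353 mm above the seat top, its back face flush with the seat's +y edge.

C is a four-legged stool. The seat is a 310×360×40 mm slab whose top surface is at z = 409 mm; four round legs, each 42 mm in diameter, run from the floor (z = 0) to the underside of the seat, each leg's axis is inset half a diameter from the nearest pair of seat edges (so the leg's bounding box is flush with the corner).

The chair is on top of the table, centred. Four stools sit around the table at the −y, +y, −x, +x sides.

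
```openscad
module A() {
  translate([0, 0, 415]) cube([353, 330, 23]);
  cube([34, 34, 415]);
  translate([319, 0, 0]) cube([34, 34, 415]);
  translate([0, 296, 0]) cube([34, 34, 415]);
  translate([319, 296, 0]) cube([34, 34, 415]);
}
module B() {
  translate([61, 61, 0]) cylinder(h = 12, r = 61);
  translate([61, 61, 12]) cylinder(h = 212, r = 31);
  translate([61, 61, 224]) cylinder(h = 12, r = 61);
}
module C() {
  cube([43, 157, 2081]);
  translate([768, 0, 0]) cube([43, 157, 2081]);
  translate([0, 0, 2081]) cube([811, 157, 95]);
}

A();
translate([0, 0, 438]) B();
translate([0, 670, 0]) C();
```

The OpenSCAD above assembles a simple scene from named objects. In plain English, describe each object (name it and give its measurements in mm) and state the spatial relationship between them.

A is a simple wooden stool: a rectangular seat 353 mm (x) by 330 mm (y), 23 mm thick, top face at z = 438 mm, on four square legs, each 34×34 mm in cross-section. The legs rest on z = 0, each flush with a corner of the seat.

B is a spool: two coaxial disc flanges of radius 61 mm and thickness 12 mm, joined by a core cylinder of radius 31 mm and height 212 mm. The lower flange rests on z = 0 and the three cylinders share a vertical axis.

C is a door frame. The clear opening is 725 mm wide and 2081 mm high. Two 43 mm wide jambs, 157 mm deep, stand either side of the opening from the floor to the top of the opening. A 95 mm thick head sits across the top of both jambs, spanning the full outside width of the frame.

The spool is on top of the stool. The door frame is on the floor beside the stool on its +y side.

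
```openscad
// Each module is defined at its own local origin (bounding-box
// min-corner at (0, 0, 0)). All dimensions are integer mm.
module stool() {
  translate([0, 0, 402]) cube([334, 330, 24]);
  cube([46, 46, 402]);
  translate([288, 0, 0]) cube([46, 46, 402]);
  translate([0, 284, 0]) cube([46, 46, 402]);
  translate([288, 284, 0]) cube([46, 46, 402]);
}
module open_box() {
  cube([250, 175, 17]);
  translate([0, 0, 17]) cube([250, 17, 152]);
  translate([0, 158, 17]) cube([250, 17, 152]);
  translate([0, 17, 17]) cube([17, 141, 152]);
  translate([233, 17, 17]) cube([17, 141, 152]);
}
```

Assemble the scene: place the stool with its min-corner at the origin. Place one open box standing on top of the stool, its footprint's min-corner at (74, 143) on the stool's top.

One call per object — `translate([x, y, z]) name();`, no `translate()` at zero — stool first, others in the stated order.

stool();
translate([74, 143, 426]) open_box();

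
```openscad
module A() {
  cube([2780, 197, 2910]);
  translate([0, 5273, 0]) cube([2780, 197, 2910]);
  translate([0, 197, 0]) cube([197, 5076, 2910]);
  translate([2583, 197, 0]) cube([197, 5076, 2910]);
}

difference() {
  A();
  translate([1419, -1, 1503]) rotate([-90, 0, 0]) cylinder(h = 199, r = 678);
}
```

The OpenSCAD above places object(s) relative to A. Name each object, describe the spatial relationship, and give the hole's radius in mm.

A is a house frame. The house frame has a circular hole through its front wall. The hole's radius is 678 mm.

The subtracted cylinder has r = 678 mm.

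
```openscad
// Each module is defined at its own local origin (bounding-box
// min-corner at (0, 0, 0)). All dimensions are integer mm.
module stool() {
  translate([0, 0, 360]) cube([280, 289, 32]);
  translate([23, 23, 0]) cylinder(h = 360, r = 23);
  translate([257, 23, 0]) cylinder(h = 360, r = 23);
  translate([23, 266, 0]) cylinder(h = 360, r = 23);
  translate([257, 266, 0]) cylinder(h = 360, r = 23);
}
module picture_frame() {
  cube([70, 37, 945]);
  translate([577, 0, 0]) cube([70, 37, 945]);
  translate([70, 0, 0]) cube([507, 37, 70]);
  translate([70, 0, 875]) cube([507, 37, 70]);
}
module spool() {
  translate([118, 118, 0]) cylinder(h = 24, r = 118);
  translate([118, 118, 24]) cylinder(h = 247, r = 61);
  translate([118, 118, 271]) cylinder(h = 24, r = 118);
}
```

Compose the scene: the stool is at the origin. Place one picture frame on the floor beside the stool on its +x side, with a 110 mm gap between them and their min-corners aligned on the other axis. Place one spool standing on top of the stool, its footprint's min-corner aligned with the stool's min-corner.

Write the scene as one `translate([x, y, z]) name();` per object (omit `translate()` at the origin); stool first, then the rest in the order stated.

stool();
translate([390, 0, 0]) picture_frame();
translate([0, 0, 392]) spool();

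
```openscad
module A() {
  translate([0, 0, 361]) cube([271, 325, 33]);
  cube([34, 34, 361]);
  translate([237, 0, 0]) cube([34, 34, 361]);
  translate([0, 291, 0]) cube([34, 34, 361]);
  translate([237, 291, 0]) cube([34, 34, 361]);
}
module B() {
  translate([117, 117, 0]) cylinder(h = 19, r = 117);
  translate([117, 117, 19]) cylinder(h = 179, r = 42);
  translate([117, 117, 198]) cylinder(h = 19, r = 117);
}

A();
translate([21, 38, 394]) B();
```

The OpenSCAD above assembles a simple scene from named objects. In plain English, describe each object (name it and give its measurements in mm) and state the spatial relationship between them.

A is a four-legged stool. The seat is a 271×325×33 mm slab whose top surface is at z = 394 mm; four square legs, each 34×34 mm in cross-section, run from the floor (z = 0) to the underside of the seat, each flush with a corner of the seat.

B is a spool: two coaxial disc flanges of radius 117 mm and thickness 19 mm, joined by a core cylinder of radius 42 mm and height 179 mm. The lower flange rests on z = 0 and the three cylinders share a vertical axis.

The spool is on top of the stool.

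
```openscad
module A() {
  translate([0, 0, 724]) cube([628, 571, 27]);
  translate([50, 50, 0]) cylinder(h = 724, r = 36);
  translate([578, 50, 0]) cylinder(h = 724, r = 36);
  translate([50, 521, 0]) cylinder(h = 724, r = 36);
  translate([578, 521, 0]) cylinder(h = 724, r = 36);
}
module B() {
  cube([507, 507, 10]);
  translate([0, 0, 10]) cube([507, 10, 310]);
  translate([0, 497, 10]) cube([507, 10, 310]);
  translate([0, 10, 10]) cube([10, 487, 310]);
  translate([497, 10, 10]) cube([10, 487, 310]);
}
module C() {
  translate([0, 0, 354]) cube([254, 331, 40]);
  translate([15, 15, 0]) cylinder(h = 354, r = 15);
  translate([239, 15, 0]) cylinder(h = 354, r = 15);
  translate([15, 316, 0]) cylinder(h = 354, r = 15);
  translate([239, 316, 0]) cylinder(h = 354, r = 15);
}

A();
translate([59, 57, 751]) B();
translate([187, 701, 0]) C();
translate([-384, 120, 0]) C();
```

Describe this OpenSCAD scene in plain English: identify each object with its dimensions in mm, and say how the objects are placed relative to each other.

A is a table: top 628 mm (x) × 571 mm (y), 27 mm thick, upper face at z = 751 mm, on four round legs of 72 mm diameter, each leg's bounding box inset 14 mm from the nearest pair of top edges, running from z = 0 to the bottom of the top.

B is an open-topped rectangular box: outside dimensions 507×507×320 mm, with a uniform wall and base thickness of 10 mm. The base is a full 507×507 slab on the floor; four walls sit on top of the base. The front and back walls (the −y and +y sides) span the full width; the two side walls fit between them.

C is a four-legged stool. The seat is 254×331 mm, 40 mm thick, top at z = 394 mm. It stands on four round legs, each 30 mm in diameter, from z = 0 to the seat underside, each leg's axis is inset half a diameter from the nearest pair of seat edges (so the leg's bounding box is flush with the corner).

The open box is on top of the table. Two stools sit around the table at the +y, −x sides.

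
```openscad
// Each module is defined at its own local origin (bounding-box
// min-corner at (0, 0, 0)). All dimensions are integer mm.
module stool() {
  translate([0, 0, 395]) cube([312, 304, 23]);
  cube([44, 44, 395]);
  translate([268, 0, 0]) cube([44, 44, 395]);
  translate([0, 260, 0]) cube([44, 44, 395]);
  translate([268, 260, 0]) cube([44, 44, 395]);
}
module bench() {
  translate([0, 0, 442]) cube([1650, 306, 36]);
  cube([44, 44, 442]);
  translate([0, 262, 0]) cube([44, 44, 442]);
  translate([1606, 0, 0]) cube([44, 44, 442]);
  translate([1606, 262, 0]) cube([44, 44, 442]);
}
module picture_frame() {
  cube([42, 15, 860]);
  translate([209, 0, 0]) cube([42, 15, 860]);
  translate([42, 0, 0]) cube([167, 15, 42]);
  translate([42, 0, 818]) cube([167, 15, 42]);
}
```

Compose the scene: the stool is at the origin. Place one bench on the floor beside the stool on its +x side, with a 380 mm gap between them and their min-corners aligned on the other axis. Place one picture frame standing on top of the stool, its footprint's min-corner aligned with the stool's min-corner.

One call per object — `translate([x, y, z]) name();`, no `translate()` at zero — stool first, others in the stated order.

stool();
translate([692, 0, 0]) bench();
translate([0, 0, 418]) picture_frame();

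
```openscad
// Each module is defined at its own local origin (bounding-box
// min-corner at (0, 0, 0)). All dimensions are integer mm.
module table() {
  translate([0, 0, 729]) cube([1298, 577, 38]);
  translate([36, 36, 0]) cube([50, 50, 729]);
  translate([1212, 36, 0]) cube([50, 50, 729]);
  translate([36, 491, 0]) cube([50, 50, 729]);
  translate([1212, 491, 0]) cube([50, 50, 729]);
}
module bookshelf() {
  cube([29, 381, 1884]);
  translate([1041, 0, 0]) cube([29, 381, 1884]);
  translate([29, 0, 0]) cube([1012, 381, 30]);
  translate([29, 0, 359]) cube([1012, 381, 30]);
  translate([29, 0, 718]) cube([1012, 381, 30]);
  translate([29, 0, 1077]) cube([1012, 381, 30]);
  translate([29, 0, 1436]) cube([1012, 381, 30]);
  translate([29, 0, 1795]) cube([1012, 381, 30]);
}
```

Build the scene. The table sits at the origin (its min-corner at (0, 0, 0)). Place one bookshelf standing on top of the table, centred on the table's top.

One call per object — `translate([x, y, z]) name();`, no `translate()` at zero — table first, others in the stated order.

table();
translate([114, 98, 767]) bookshelf();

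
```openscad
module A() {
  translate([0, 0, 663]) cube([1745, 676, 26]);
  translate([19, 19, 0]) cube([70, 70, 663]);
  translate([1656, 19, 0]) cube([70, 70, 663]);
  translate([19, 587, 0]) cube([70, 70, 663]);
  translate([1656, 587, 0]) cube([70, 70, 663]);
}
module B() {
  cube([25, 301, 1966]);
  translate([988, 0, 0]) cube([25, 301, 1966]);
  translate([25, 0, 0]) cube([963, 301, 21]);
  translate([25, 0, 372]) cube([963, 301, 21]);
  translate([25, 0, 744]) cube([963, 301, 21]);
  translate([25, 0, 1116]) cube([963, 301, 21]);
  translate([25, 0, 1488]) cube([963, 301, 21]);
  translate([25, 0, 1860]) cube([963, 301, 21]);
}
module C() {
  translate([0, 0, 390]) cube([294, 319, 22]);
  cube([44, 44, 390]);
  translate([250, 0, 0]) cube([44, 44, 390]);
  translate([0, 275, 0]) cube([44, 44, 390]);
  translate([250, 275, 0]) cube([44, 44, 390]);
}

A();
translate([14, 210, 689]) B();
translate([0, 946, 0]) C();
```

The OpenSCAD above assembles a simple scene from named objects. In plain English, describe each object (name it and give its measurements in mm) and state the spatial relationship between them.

A is a table: top 1745 mm (x) × 676 mm (y), 26 mm thick, upper face at z = 689 mm, on four 70×70 mm square legs, each inset 19 mm from the nearest pair of top edges, running from z = 0 to the bottom of the top.

B is a bookshelf 1013 mm wide overall, 301 mm deep and 1966 mm tall. The two sides are 25 mm thick vertical panels. 6 horizontal shelves of 21 mm thickness span between the inner faces of the sides; the lowest shelf sits on the floor and shelves are stacked with a clear vertical gap of 351 mm between each pair.

C is a four-legged stool. The seat is 294×319 mm, 22 mm thick, top at z = 412 mm. It stands on four square legs, each 44×44 mm in cross-section, from z = 0 to the seat underside, each flush with a corner of the seat.

The bookshelf is on top of the table. The stool is on the floor beside the table on its +y side.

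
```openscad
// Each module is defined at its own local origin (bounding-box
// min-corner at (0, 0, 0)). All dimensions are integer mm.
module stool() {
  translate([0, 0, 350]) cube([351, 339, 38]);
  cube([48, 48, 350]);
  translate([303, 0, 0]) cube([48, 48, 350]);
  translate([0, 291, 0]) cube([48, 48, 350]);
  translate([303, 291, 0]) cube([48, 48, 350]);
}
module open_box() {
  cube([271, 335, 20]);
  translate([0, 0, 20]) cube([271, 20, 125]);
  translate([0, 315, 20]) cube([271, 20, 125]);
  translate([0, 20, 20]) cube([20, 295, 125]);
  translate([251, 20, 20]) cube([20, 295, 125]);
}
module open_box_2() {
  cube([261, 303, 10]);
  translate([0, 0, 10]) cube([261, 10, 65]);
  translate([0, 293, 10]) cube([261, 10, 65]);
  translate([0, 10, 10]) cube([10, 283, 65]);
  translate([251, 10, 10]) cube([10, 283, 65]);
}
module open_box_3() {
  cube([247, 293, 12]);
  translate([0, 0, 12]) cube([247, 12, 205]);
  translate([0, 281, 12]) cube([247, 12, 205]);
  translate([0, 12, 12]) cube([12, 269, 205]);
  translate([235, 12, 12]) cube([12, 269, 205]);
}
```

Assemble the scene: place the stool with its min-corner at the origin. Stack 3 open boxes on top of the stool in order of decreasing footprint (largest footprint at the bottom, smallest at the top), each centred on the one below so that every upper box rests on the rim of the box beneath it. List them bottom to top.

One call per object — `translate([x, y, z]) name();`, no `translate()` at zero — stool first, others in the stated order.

stool();
translate([40, 2, 388]) open_box();
translate([45, 18, 533]) open_box_2();
translate([52, 23, 608]) open_box_3();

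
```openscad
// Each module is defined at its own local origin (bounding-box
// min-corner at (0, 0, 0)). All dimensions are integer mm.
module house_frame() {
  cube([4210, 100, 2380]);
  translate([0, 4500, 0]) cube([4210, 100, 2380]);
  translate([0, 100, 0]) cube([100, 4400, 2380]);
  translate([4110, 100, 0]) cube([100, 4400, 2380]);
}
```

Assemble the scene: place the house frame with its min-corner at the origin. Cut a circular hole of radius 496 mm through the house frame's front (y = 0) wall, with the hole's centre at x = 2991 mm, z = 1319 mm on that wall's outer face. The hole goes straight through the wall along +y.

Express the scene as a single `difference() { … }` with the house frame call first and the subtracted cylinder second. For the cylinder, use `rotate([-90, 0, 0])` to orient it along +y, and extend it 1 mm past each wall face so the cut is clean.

difference() {
  house_frame();
  translate([2991, -1, 1319]) rotate([-90, 0, 0]) cylinder(h = 102, r = 496);
}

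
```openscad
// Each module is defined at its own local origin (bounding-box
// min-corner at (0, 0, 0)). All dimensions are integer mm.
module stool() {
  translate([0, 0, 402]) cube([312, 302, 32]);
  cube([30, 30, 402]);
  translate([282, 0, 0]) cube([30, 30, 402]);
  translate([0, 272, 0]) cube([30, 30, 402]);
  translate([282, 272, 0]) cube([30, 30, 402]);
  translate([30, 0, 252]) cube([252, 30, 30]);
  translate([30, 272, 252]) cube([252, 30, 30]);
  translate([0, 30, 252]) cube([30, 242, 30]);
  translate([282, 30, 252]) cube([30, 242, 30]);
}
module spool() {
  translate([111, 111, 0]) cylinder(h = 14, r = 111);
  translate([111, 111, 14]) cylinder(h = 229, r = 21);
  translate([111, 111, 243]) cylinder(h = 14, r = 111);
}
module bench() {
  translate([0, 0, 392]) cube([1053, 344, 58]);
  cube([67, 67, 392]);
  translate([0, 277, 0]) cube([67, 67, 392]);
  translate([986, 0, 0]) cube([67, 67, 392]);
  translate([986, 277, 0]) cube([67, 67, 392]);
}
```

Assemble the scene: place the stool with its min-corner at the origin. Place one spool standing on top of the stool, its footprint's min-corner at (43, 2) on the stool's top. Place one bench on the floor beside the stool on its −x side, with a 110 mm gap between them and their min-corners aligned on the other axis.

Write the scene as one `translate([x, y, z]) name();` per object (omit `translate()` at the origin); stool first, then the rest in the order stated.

stool();
translate([43, 2, 434]) spool();
translate([-1163, 0, 0]) bench();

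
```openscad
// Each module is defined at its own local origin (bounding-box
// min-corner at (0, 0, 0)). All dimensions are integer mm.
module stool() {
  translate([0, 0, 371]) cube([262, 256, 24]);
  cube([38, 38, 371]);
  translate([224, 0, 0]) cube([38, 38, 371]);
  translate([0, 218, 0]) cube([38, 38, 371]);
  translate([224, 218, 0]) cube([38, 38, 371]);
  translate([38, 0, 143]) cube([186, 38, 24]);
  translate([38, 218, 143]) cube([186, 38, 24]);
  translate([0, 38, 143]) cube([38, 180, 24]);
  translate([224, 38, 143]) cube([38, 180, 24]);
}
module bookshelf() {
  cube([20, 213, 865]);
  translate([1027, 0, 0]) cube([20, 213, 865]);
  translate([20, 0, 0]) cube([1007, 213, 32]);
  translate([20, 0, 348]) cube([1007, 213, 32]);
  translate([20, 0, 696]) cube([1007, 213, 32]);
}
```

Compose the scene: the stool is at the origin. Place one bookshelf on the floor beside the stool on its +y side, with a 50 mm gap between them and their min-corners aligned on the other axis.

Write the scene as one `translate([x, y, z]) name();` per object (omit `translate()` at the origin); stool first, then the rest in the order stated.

stool();
translate([0, 306, 0]) bookshelf();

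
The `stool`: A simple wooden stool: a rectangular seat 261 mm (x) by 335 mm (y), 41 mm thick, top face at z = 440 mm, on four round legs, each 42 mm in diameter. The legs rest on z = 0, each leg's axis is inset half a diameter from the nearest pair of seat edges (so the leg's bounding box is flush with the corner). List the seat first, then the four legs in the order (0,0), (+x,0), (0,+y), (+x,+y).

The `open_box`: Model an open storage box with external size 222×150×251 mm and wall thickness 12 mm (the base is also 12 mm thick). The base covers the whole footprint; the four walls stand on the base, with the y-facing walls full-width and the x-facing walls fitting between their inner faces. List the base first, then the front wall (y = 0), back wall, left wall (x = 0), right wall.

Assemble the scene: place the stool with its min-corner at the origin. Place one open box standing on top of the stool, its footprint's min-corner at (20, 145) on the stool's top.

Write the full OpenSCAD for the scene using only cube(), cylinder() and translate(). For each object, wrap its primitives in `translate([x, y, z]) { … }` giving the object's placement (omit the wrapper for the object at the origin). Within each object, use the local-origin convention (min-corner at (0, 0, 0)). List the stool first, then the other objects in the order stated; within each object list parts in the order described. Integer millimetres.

translate([0, 0, 399]) cube([261, 335, 41]);
translate([21, 21, 0]) cylinder(h = 399, r = 21);
translate([240, 21, 0]) cylinder(h = 399, r = 21);
translate([21, 314, 0]) cylinder(h = 399, r = 21);
translate([240, 314, 0]) cylinder(h = 399, r = 21);
translate([20, 145, 440]) {
  cube([222, 150, 12]);
  translate([0, 0, 12]) cube([222, 12, 239]);
  translate([0, 138, 12]) cube([222, 12, 239]);
  translate([0, 12, 12]) cube([12, 126, 239]);
  translate([210, 12, 12]) cube([12, 126, 239]);
}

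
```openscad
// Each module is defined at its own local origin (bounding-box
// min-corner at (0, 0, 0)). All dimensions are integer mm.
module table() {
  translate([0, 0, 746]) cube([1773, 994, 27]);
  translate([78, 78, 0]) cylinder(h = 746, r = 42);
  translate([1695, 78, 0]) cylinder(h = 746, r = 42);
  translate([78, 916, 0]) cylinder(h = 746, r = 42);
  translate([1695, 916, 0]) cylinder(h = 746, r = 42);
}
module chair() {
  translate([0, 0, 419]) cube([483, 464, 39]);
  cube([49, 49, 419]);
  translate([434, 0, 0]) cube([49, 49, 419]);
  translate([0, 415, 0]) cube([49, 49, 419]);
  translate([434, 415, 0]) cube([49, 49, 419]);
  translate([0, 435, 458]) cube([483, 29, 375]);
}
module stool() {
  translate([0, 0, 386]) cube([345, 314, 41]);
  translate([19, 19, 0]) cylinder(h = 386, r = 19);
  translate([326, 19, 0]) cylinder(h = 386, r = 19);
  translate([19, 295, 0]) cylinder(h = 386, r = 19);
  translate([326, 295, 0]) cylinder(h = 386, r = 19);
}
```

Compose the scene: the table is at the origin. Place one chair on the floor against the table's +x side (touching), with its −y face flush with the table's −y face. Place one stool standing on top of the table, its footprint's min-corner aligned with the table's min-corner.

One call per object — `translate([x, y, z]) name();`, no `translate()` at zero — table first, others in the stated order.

table();
translate([1773, 0, 0]) chair();
translate([0, 0, 773]) stool();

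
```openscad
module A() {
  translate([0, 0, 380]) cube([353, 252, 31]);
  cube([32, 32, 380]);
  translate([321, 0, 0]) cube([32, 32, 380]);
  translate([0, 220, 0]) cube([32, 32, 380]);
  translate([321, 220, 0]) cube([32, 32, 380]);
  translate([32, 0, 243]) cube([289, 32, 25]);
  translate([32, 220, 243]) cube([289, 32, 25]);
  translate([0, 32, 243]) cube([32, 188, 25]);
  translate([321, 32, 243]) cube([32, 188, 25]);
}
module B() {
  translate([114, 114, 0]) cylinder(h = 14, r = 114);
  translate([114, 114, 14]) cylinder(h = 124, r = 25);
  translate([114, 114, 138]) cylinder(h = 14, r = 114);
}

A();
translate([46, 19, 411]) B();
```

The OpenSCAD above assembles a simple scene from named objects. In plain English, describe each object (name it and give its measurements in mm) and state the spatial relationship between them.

A is a simple wooden stool: a rectangular seat 353 mm (x) by 252 mm (y), 31 mm thick, top face at z = 411 mm, on four square legs, each 32×32 mm in cross-section. The legs rest on z = 0, each flush with a corner of the seat. Four stretchers, 32 mm wide and 25 mm tall, connect adjacent legs with their undersides at z = 243 mm, each running between the inner faces of the legs it joins and aligned with the legs' outer faces on the other axis.

B is a spool: two coaxial disc flanges of radius 114 mm and thickness 14 mm, joined by a core cylinder of radius 25 mm and height 124 mm. The lower flange rests on z = 0 and the three cylinders share a vertical axis.

The spool is on top of the stool.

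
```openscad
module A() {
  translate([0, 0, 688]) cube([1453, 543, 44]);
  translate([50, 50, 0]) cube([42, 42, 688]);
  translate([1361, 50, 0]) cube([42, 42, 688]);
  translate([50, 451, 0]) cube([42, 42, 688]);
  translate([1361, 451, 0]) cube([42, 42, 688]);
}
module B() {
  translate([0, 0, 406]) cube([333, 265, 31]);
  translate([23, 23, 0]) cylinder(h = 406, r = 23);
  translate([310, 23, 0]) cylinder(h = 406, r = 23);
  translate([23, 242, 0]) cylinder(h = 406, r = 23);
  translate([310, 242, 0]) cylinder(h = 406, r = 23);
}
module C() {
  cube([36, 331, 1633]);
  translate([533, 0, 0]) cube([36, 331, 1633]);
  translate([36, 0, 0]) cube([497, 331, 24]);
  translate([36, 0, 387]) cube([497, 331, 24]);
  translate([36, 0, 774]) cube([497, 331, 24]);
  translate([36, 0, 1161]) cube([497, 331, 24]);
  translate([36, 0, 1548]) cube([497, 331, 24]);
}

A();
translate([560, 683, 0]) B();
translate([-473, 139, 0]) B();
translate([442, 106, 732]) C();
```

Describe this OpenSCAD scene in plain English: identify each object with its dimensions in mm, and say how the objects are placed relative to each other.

A is a table with a 1453×543 mm rectangular top, 44 mm thick, top surface at z = 732 mm, supported by four 42×42 mm square legs, each inset 50 mm from the nearest pair of top edges, running from the floor.

B is a four-legged stool. The seat is 333×265 mm, 31 mm thick, top at z = 437 mm. It stands on four round legs, each 46 mm in diameter, from z = 0 to the seat underside, each leg's axis is inset half a diameter from the nearest pair of seat edges (so the leg's bounding box is flush with the corner).

C is a bookshelf 569 mm wide overall, 331 mm deep and 1633 mm tall. The two sides are 36 mm thick vertical panels. 5 horizontal shelves of 24 mm thickness span between the inner faces of the sides; the lowest shelf sits on the floor and shelves are stacked with a clear vertical gap of 363 mm between each pair.

Two stools sit around the table at the +y, −x sides. The bookshelf is on top of the table, centred.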